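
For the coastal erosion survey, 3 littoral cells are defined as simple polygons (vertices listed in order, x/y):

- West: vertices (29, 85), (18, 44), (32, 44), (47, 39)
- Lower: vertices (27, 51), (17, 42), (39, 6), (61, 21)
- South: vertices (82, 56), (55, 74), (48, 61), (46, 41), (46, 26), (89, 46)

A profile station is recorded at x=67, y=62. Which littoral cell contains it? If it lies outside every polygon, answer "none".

South

Cast a ray rightward from (67, 62). For each polygon, the edges (by vertex number in listed order) whose endpoints lie on opposite sides of y = 62, where each meets that height, and whether that is right or left of the point:
West: 1–2 at x≈22.8 (left), 4–1 at x≈38.0 (left) → 0 crossings.
Lower: no edge straddles that height → 0 crossings.
South: 1–2 at x≈73.0 (right), 2–3 at x≈48.5 (left) → 1 crossing.
Only South has an odd count, so the point is inside South.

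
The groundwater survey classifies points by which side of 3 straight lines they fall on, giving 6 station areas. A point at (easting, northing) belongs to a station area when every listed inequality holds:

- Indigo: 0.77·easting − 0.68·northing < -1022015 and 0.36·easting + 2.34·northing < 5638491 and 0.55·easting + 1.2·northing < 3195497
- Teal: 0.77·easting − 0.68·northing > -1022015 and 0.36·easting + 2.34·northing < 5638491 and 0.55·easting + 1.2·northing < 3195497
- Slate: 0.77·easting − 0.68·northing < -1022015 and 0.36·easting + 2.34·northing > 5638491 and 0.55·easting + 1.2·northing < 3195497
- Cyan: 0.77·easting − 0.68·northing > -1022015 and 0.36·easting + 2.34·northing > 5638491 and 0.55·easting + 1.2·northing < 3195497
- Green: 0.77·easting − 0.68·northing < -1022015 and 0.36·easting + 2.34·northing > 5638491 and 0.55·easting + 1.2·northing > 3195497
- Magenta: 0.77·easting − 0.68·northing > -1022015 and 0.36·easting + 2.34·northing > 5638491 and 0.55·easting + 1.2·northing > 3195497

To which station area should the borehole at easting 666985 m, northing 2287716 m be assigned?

Indigo

0.77·666985 − 0.68·2287716 = -1042068.430, which is < -1022015
0.36·666985 + 2.34·2287716 = 5593370.040, which is < 5638491
0.55·666985 + 1.2·2287716 = 3112100.950, which is < 3195497
This sign pattern matches Indigo.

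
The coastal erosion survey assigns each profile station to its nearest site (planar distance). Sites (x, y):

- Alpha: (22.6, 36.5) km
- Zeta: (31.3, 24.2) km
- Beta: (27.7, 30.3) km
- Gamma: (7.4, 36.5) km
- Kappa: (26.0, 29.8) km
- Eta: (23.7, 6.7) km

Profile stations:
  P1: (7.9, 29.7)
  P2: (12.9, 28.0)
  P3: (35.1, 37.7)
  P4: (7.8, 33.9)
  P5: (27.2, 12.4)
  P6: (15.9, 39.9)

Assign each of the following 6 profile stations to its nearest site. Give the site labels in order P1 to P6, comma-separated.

P1 → Gamma (d²=46.49)
P2 → Gamma (d²=102.50)
P3 → Beta (d²=109.52)
P4 → Gamma (d²=6.92)
P5 → Eta (d²=44.74)
P6 → Alpha (d²=56.45)

Gamma, Gamma, Beta, Gamma, Eta, Alpha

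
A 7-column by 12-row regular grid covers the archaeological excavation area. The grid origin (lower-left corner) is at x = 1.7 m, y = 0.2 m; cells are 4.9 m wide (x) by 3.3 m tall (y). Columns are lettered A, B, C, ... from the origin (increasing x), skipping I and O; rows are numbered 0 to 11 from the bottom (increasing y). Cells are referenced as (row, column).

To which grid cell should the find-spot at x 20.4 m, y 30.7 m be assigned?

Column index: ⌊(20.4 − 1.7) / 4.9⌋ = ⌊3.816⌋ = 3 → column D
Row offset from origin: ⌊(30.7 − 0.2) / 3.3⌋ = ⌊9.242⌋ = 9 → row 9

(9, D)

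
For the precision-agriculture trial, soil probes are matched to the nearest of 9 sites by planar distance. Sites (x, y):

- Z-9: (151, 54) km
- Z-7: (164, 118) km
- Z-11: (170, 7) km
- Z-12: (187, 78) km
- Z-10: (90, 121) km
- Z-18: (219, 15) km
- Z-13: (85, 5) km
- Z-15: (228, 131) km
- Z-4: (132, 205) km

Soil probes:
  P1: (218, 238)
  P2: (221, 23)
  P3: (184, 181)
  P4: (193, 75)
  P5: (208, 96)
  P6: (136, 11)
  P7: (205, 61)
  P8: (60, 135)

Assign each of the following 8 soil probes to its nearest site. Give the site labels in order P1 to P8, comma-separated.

P1 → Z-4 (d²=8485.00)
P2 → Z-18 (d²=68.00)
P3 → Z-4 (d²=3280.00)
P4 → Z-12 (d²=45.00)
P5 → Z-12 (d²=765.00)
P6 → Z-11 (d²=1172.00)
P7 → Z-12 (d²=613.00)
P8 → Z-10 (d²=1096.00)

Z-4, Z-18, Z-4, Z-12, Z-12, Z-11, Z-12, Z-10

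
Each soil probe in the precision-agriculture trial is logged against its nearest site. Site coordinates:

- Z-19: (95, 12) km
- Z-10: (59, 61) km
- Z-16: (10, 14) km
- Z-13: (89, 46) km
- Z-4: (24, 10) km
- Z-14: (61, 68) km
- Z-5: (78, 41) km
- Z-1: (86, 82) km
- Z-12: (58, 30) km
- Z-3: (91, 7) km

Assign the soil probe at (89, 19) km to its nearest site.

Squared distances to each site:
Z-19: 85.000; Z-10: 2664.000; Z-16: 6266.000; Z-13: 729.000; Z-4: 4306.000; Z-14: 3185.000; Z-5: 605.000; Z-1: 3978.000; Z-12: 1082.000; Z-3: 148.000.
Minimum at Z-19.

Z-19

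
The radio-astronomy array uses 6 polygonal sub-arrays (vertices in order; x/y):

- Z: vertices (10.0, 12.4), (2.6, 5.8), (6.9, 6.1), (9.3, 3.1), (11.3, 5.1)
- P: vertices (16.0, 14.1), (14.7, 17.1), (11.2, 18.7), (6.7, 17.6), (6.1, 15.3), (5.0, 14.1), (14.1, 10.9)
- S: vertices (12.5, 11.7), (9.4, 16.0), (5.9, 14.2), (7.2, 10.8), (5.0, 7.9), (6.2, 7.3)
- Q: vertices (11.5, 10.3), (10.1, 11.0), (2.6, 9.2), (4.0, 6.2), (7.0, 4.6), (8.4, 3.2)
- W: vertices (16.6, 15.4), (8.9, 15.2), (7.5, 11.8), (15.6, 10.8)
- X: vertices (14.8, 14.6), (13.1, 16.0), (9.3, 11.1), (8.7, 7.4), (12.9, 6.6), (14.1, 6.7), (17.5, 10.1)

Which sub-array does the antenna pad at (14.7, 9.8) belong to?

X

Cast a ray rightward from (14.7, 9.8). For each polygon, the edges (by vertex number in listed order) whose endpoints lie on opposite sides of y = 9.8, where each meets that height, and whether that is right or left of the point:
Z: 1–2 at x≈7.08 (left), 5–1 at x≈10.46 (left) → 0 crossings.
P: no edge straddles that height → 0 crossings.
S: 4–5 at x≈6.44 (left), 6–1 at x≈9.78 (left) → 0 crossings.
Q: 2–3 at x≈5.10 (left), 6–1 at x≈11.28 (left) → 0 crossings.
W: no edge straddles that height → 0 crossings.
X: 3–4 at x≈9.09 (left), 6–7 at x≈17.20 (right) → 1 crossing.
Only X has an odd count, so the point is inside X.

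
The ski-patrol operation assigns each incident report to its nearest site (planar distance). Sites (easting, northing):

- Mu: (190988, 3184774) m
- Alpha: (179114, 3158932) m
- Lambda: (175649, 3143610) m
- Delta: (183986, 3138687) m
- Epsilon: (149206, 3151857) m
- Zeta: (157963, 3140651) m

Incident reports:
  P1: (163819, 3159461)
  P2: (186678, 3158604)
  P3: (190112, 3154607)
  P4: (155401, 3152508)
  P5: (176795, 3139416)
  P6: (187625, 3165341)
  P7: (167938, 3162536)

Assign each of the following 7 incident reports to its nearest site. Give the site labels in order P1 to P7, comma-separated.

P1 → Alpha (d²=234216866.00)
P2 → Alpha (d²=57321680.00)
P3 → Alpha (d²=139661629.00)
P4 → Epsilon (d²=38801826.00)
P5 → Lambda (d²=18902952.00)
P6 → Alpha (d²=113512402.00)
P7 → Alpha (d²=137891792.00)

Alpha, Alpha, Alpha, Epsilon, Lambda, Alpha, Alpha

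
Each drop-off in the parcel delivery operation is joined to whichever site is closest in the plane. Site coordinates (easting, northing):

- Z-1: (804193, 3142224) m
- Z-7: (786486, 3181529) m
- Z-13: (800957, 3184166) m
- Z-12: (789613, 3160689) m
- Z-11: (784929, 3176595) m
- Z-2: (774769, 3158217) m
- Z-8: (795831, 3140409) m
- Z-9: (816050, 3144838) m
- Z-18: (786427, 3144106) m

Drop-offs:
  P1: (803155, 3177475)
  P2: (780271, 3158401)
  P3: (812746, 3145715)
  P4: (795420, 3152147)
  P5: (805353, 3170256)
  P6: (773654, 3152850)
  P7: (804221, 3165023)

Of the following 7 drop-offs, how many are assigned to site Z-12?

P1 → Z-13
P2 → Z-2
P3 → Z-9
P4 → Z-12
P5 → Z-13
P6 → Z-2
P7 → Z-12
2 of the 7 go to Z-12.

2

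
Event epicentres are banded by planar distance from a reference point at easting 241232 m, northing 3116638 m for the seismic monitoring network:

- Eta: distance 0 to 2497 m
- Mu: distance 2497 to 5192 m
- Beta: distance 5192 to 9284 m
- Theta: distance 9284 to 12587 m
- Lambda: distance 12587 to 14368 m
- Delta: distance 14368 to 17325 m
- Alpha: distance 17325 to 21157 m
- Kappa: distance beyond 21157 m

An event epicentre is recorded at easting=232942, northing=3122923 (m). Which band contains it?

Theta

Distance = √((232942−241232)² + (3122923−3116638)²) = √(68724100.000 + 39501225.000) = 10403.140 m.
9284 ≤ 10403.140 < 12587 → Theta.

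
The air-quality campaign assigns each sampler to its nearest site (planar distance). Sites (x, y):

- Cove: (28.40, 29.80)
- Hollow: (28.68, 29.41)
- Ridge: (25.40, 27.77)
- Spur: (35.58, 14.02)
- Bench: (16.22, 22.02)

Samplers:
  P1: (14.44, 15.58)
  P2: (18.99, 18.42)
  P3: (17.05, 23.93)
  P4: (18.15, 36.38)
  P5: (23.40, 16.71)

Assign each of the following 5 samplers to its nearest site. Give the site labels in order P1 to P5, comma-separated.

Bench, Bench, Bench, Ridge, Bench

P1 → Bench (d²=44.64)
P2 → Bench (d²=20.63)
P3 → Bench (d²=4.34)
P4 → Ridge (d²=126.69)
P5 → Bench (d²=79.75)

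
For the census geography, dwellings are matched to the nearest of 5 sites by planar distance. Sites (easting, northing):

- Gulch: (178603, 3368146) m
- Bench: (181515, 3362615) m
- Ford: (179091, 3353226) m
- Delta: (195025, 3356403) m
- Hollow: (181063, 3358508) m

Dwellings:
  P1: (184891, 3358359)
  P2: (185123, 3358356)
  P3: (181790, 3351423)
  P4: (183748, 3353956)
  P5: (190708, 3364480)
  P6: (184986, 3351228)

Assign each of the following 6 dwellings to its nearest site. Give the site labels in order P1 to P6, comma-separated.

P1 → Hollow (d²=14675785.00)
P2 → Hollow (d²=16506704.00)
P3 → Ford (d²=10535410.00)
P4 → Ford (d²=22220549.00)
P5 → Delta (d²=83874418.00)
P6 → Ford (d²=38743029.00)

Hollow, Hollow, Ford, Ford, Delta, Ford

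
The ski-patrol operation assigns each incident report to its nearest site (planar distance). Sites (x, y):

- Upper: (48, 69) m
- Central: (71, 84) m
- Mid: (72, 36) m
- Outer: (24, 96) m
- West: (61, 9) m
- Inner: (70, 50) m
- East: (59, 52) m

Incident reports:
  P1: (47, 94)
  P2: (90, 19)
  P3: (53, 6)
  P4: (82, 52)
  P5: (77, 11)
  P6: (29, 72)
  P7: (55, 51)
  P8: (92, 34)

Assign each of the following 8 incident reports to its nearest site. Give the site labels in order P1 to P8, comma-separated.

Outer, Mid, West, Inner, West, Upper, East, Mid

P1 → Outer (d²=533.00)
P2 → Mid (d²=613.00)
P3 → West (d²=73.00)
P4 → Inner (d²=148.00)
P5 → West (d²=260.00)
P6 → Upper (d²=370.00)
P7 → East (d²=17.00)
P8 → Mid (d²=404.00)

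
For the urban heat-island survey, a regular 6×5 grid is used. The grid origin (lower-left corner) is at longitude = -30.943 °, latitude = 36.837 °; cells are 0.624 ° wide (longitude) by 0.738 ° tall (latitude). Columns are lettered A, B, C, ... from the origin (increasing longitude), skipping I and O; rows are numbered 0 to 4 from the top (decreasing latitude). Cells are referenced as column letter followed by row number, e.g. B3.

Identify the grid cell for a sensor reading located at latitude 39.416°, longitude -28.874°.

Column index: ⌊(-28.874 − -30.943) / 0.624⌋ = ⌊3.316⌋ = 3 → column D
Row offset from origin: ⌊(39.416 − 36.837) / 0.738⌋ = ⌊3.495⌋ = 3 → row 1 (counted from top)

D1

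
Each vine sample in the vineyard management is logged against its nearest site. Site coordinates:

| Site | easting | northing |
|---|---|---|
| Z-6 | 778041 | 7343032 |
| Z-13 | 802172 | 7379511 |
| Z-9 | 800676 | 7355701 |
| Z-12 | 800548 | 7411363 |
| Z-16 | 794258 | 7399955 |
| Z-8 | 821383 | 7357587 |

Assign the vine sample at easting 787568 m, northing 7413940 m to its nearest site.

Squared distances to each site:
Z-6: 5118708193.000; Z-13: 1398632857.000; Z-9: 3563600785.000; Z-12: 175121329.000; Z-16: 240336325.000; Z-8: 4319114834.000.
Minimum at Z-12.

Z-12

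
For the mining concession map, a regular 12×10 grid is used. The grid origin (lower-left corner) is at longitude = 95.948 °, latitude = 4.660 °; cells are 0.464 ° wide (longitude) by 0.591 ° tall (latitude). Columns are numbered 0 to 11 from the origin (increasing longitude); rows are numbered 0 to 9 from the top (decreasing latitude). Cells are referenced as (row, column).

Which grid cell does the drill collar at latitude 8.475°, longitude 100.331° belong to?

(3, 9)

Column index: ⌊(100.331 − 95.948) / 0.464⌋ = ⌊9.446⌋ = 9
Row offset from origin: ⌊(8.475 − 4.660) / 0.591⌋ = ⌊6.455⌋ = 6 → row 3 (counted from top)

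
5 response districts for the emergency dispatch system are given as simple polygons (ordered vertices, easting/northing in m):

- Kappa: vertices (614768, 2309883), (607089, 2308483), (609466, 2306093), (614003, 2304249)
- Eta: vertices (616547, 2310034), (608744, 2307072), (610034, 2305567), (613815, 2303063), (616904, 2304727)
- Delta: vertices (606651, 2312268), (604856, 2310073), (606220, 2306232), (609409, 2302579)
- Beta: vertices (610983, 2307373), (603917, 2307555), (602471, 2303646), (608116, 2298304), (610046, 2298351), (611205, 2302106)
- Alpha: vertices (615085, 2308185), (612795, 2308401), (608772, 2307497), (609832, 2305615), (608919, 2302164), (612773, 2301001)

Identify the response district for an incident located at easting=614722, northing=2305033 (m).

Cast a ray rightward from (614722, 2305033). For each polygon, the edges (by vertex number in listed order) whose endpoints lie on opposite sides of northing = 2305033, where each meets that height, and whether that is right or left of the point:
Kappa: 3–4 at easting≈612074.0 (left), 4–1 at easting≈614109.5 (left) → 0 crossings.
Eta: 3–4 at easting≈610840.3 (left), 5–1 at easting≈616883.4 (right) → 1 crossing.
Delta: 3–4 at easting≈607266.7 (left), 4–1 at easting≈608710.5 (left) → 0 crossings.
Beta: 2–3 at easting≈602984.1 (left), 6–1 at easting≈611081.6 (left) → 0 crossings.
Alpha: 4–5 at easting≈609678.0 (left), 6–1 at easting≈614070.6 (left) → 0 crossings.
Only Eta has an odd count, so the point is inside Eta.

Eta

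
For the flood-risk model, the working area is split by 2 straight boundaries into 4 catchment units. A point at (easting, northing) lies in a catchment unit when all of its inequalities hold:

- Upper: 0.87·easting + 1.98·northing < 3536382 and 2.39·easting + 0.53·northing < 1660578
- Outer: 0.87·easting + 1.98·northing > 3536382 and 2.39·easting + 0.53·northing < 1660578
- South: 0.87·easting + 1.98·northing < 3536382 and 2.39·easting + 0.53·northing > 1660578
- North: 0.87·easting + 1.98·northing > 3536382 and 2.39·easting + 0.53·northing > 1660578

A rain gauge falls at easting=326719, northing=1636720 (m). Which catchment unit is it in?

Upper

0.87·326719 + 1.98·1636720 = 3524951.130, which is < 3536382
2.39·326719 + 0.53·1636720 = 1648320.010, which is < 1660578
This sign pattern matches Upper.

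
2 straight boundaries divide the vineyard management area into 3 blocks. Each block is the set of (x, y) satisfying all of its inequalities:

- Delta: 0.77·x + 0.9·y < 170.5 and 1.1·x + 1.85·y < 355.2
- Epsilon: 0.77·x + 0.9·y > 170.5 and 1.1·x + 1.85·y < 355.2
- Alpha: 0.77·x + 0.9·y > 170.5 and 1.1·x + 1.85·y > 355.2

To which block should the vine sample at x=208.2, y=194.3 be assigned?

0.77·208.2 + 0.9·194.3 = 335.184, which is > 170.5
1.1·208.2 + 1.85·194.3 = 588.475, which is > 355.2
This sign pattern matches Alpha.

Alpha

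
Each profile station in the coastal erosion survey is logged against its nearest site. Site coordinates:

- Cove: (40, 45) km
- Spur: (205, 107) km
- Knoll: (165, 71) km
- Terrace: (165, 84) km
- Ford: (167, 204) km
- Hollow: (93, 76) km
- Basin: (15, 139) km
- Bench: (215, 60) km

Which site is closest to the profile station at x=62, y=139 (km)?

Squared distances to each site:
Cove: 9320.000; Spur: 21473.000; Knoll: 15233.000; Terrace: 13634.000; Ford: 15250.000; Hollow: 4930.000; Basin: 2209.000; Bench: 29650.000.
Minimum at Basin.

Basin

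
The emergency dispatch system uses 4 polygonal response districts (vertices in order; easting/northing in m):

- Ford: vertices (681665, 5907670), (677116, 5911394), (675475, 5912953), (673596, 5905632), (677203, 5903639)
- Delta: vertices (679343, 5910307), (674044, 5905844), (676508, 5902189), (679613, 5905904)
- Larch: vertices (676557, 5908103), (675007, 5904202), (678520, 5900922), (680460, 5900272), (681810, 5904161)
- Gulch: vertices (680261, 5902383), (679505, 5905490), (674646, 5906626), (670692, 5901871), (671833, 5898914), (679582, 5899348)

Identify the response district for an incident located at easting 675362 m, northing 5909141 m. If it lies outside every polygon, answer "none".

Cast a ray rightward from (675362, 5909141). For each polygon, the edges (by vertex number in listed order) whose endpoints lie on opposite sides of northing = 5909141, where each meets that height, and whether that is right or left of the point:
Ford: 1–2 at easting≈679868.1 (right), 3–4 at easting≈674496.6 (left) → 1 crossing.
Delta: 1–2 at easting≈677958.6 (right), 4–1 at easting≈679414.5 (right) → 2 crossings.
Larch: no edge straddles that height → 0 crossings.
Gulch: no edge straddles that height → 0 crossings.
Only Ford has an odd count, so the point is inside Ford.

Ford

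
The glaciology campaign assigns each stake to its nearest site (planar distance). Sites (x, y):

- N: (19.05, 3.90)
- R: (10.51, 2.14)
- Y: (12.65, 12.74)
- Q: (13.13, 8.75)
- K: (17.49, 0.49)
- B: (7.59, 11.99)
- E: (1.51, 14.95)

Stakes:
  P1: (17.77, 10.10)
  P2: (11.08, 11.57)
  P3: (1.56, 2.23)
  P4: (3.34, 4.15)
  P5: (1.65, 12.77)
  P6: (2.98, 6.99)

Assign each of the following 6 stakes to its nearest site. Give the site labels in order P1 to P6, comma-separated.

P1 → Q (d²=23.35)
P2 → Y (d²=3.83)
P3 → R (d²=80.11)
P4 → R (d²=55.45)
P5 → E (d²=4.77)
P6 → B (d²=46.25)

Q, Y, R, R, E, B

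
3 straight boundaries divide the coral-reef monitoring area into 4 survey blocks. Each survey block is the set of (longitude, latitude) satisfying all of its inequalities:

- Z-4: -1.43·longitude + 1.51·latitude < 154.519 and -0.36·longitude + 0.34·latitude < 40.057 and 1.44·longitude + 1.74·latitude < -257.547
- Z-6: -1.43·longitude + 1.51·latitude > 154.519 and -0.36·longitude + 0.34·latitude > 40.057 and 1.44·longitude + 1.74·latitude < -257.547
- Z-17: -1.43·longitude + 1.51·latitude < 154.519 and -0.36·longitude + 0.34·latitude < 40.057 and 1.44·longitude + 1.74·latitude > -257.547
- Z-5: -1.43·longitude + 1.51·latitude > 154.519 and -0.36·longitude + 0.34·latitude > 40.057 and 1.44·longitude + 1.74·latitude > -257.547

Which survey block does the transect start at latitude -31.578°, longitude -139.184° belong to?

-1.43·-139.184 + 1.51·-31.578 = 151.350, which is < 154.519
-0.36·-139.184 + 0.34·-31.578 = 39.370, which is < 40.057
1.44·-139.184 + 1.74·-31.578 = -255.371, which is > -257.547
This sign pattern matches Z-17.

Z-17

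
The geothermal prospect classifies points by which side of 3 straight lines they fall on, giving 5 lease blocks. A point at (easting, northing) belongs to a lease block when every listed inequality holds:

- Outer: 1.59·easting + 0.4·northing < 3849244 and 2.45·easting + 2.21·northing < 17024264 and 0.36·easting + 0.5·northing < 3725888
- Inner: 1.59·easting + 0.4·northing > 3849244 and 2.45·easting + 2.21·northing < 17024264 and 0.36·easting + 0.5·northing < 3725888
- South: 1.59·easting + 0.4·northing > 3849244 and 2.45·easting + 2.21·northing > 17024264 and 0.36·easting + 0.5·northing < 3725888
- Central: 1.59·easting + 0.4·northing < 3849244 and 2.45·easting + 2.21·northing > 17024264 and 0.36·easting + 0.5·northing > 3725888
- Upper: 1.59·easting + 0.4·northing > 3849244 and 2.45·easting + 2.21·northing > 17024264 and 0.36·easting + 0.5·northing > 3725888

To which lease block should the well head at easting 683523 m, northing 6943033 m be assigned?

1.59·683523 + 0.4·6943033 = 3864014.770, which is > 3849244
2.45·683523 + 2.21·6943033 = 17018734.280, which is < 17024264
0.36·683523 + 0.5·6943033 = 3717584.780, which is < 3725888
This sign pattern matches Inner.

Inner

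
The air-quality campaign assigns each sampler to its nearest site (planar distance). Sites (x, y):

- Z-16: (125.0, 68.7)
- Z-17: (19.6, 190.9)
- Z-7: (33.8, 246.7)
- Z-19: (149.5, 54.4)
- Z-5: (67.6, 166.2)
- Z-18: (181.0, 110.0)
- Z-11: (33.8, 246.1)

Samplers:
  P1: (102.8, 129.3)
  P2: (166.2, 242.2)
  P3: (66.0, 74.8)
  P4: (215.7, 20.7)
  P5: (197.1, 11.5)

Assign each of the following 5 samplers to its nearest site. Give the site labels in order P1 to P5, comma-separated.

P1 → Z-5 (d²=2600.65)
P2 → Z-5 (d²=15497.96)
P3 → Z-16 (d²=3518.21)
P4 → Z-19 (d²=5518.13)
P5 → Z-19 (d²=4106.17)

Z-5, Z-5, Z-16, Z-19, Z-19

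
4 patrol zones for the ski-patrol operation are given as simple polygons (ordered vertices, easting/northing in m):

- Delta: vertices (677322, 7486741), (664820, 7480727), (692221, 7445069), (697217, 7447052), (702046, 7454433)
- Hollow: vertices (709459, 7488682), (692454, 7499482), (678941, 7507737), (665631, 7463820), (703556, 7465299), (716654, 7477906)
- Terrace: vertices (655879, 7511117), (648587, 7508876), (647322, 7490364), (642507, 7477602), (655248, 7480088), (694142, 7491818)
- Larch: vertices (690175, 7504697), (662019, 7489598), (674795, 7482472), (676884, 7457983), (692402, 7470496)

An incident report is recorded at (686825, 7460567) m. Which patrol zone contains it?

Cast a ray rightward from (686825, 7460567). For each polygon, the edges (by vertex number in listed order) whose endpoints lie on opposite sides of northing = 7460567, where each meets that height, and whether that is right or left of the point:
Delta: 2–3 at easting≈680311.7 (left), 5–1 at easting≈697351.9 (right) → 1 crossing.
Hollow: no edge straddles that height → 0 crossings.
Terrace: no edge straddles that height → 0 crossings.
Larch: 3–4 at easting≈676663.6 (left), 4–5 at easting≈680088.5 (left) → 0 crossings.
Only Delta has an odd count, so the point is inside Delta.

Delta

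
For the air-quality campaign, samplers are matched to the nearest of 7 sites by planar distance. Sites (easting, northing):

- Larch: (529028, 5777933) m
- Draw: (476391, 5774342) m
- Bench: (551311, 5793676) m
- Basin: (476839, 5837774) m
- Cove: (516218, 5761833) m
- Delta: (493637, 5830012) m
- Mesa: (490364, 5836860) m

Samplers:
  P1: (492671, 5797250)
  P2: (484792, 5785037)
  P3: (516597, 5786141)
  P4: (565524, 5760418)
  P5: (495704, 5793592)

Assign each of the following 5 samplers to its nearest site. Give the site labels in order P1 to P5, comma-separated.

Draw, Draw, Larch, Bench, Draw

P1 → Draw (d²=789814864.00)
P2 → Draw (d²=184959826.00)
P3 → Larch (d²=221901025.00)
P4 → Bench (d²=1308103933.00)
P5 → Draw (d²=743554469.00)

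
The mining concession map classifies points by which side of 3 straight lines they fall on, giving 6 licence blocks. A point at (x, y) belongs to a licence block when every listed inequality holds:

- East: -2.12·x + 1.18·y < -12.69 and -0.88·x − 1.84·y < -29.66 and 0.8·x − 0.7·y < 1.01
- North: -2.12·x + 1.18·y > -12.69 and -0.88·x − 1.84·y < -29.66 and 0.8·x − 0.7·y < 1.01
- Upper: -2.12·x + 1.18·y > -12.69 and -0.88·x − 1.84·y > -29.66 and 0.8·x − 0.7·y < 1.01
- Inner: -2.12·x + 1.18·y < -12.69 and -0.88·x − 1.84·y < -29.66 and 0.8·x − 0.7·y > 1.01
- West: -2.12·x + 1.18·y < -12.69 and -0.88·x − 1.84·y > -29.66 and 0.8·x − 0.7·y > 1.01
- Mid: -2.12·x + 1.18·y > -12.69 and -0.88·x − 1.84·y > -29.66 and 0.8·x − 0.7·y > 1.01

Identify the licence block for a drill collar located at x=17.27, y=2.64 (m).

West

-2.12·17.27 + 1.18·2.64 = -33.497, which is < -12.69
-0.88·17.27 − 1.84·2.64 = -20.055, which is > -29.66
0.8·17.27 − 0.7·2.64 = 11.968, which is > 1.01
This sign pattern matches West.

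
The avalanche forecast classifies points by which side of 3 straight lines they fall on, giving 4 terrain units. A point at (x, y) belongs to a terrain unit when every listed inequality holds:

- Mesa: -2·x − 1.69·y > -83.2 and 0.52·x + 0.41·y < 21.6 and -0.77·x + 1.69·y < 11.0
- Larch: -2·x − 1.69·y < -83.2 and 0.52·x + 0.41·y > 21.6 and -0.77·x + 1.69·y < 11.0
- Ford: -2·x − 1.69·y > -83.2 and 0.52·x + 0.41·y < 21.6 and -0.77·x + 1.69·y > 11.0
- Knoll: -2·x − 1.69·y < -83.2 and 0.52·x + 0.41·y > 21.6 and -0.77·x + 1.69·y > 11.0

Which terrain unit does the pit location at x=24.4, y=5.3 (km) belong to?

Mesa

-2·24.4 − 1.69·5.3 = -57.757, which is > -83.2
0.52·24.4 + 0.41·5.3 = 14.861, which is < 21.6
-0.77·24.4 + 1.69·5.3 = -9.831, which is < 11.0
This sign pattern matches Mesa.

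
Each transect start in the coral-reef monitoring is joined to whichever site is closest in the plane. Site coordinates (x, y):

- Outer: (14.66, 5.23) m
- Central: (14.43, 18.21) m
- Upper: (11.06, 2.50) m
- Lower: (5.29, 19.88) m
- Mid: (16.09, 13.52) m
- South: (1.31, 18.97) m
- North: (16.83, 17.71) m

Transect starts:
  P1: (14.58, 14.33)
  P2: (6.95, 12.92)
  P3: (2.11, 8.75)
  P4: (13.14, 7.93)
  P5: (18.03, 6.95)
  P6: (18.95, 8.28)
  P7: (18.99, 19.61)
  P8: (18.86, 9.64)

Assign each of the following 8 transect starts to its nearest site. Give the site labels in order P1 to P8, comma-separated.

P1 → Mid (d²=2.94)
P2 → Lower (d²=51.20)
P3 → South (d²=105.09)
P4 → Outer (d²=9.60)
P5 → Outer (d²=14.32)
P6 → Outer (d²=27.71)
P7 → North (d²=8.28)
P8 → Mid (d²=22.73)

Mid, Lower, South, Outer, Outer, Outer, North, Mid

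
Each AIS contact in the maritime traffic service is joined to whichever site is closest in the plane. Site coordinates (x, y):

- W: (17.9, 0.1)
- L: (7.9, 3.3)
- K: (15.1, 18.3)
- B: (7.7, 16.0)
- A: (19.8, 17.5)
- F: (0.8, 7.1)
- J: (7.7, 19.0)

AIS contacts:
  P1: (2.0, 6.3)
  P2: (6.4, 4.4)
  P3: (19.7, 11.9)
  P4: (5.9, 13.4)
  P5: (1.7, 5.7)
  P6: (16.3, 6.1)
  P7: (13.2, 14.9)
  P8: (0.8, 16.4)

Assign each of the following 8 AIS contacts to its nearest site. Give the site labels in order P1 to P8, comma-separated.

P1 → F (d²=2.08)
P2 → L (d²=3.46)
P3 → A (d²=31.37)
P4 → B (d²=10.00)
P5 → F (d²=2.77)
P6 → W (d²=38.56)
P7 → K (d²=15.17)
P8 → B (d²=47.77)

F, L, A, B, F, W, K, B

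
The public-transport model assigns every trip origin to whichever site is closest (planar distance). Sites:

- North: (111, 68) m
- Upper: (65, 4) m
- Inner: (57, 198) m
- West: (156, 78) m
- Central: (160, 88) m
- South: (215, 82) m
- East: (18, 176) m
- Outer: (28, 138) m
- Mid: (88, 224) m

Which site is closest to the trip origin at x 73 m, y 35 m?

Squared distances to each site:
North: 2533.000; Upper: 1025.000; Inner: 26825.000; West: 8738.000; Central: 10378.000; South: 22373.000; East: 22906.000; Outer: 12634.000; Mid: 35946.000.
Minimum at Upper.

Upper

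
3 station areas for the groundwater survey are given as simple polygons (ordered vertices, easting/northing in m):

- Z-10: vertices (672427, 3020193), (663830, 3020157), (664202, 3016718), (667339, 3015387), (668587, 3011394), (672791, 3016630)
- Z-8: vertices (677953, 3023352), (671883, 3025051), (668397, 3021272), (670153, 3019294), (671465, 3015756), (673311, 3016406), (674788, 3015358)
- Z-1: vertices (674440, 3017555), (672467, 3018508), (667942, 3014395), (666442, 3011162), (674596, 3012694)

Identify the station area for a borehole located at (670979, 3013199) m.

Cast a ray rightward from (670979, 3013199). For each polygon, the edges (by vertex number in listed order) whose endpoints lie on opposite sides of northing = 3013199, where each meets that height, and whether that is right or left of the point:
Z-10: 4–5 at easting≈668022.9 (left), 5–6 at easting≈670036.2 (left) → 0 crossings.
Z-8: no edge straddles that height → 0 crossings.
Z-1: 3–4 at easting≈667387.1 (left), 5–1 at easting≈674579.8 (right) → 1 crossing.
Only Z-1 has an odd count, so the point is inside Z-1.

Z-1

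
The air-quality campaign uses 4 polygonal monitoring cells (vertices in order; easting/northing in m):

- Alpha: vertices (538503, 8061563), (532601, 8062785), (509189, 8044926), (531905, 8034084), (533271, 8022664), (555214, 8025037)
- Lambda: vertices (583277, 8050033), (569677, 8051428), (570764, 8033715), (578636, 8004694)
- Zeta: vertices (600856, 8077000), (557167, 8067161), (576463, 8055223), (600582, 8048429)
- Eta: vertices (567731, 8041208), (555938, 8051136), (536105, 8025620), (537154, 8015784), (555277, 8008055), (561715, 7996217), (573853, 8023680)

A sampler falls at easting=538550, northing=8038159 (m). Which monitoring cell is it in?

Cast a ray rightward from (538550, 8038159). For each polygon, the edges (by vertex number in listed order) whose endpoints lie on opposite sides of northing = 8038159, where each meets that height, and whether that is right or left of the point:
Alpha: 3–4 at easting≈523367.1 (left), 6–1 at easting≈549210.6 (right) → 1 crossing.
Lambda: 2–3 at easting≈570491.3 (right), 4–1 at easting≈582061.6 (right) → 2 crossings.
Zeta: no edge straddles that height → 0 crossings.
Eta: 2–3 at easting≈545851.3 (right), 7–1 at easting≈568795.9 (right) → 2 crossings.
Only Alpha has an odd count, so the point is inside Alpha.

Alpha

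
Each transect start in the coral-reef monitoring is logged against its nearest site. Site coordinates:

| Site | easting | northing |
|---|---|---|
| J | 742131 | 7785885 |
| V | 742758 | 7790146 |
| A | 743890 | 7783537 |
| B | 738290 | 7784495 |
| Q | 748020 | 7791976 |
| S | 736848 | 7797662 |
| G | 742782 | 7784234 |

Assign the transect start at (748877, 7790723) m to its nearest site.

Q

Squared distances to each site:
J: 68914760.000; V: 37775090.000; A: 76508765.000; B: 150872553.000; Q: 2304458.000; S: 192846562.000; G: 79256146.000.
Minimum at Q.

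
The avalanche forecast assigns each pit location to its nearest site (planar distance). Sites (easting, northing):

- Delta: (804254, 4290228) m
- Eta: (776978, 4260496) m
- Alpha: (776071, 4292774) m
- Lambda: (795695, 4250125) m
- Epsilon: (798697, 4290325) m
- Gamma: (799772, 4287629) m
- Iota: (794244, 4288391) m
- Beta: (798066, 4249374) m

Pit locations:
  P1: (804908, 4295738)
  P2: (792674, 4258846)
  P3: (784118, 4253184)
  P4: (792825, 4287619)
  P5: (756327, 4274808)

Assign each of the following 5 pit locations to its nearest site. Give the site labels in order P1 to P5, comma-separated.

P1 → Delta (d²=30787816.00)
P2 → Lambda (d²=85182282.00)
P3 → Eta (d²=104444944.00)
P4 → Iota (d²=2609545.00)
P5 → Eta (d²=631297145.00)

Delta, Lambda, Eta, Iota, Eta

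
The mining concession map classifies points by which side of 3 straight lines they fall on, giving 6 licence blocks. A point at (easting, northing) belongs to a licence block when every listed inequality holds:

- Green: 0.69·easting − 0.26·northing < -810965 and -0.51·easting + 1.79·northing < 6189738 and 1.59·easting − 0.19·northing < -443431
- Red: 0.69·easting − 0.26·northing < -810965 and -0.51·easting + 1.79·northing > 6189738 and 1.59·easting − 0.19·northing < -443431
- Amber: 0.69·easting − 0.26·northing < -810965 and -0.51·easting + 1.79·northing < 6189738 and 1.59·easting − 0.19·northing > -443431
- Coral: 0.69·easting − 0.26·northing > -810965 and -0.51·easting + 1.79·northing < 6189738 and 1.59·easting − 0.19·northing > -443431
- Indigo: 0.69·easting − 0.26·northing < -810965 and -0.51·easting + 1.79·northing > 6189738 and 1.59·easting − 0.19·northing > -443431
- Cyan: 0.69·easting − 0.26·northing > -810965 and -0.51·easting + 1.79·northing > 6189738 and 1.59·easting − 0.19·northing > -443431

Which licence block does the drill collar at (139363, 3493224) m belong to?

0.69·139363 − 0.26·3493224 = -812077.770, which is < -810965
-0.51·139363 + 1.79·3493224 = 6181795.830, which is < 6189738
1.59·139363 − 0.19·3493224 = -442125.390, which is > -443431
This sign pattern matches Amber.

Amber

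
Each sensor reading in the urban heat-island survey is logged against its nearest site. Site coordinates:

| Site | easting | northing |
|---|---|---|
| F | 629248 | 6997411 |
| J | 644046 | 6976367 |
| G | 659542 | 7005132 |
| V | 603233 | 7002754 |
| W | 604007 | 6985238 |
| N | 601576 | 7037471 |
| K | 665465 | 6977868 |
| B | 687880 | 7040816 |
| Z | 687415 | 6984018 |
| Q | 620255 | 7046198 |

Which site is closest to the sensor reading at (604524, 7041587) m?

N

Squared distances to each site:
F: 2562795152.000; J: 5815636884.000; G: 4355947349.000; V: 1509668570.000; W: 3175477090.000; N: 25632160.000; K: 7773916442.000; B: 6948817177.000; Z: 10185107642.000; Q: 268725682.000.
Minimum at N.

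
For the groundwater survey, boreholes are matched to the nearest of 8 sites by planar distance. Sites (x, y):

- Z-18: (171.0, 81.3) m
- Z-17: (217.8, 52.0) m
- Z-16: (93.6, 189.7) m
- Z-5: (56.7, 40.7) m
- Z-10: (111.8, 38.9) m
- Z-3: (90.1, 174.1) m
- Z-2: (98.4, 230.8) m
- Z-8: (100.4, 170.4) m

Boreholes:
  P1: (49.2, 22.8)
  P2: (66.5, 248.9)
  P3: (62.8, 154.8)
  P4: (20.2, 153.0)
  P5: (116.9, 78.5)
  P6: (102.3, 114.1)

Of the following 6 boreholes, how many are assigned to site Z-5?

P1 → Z-5
P2 → Z-2
P3 → Z-3
P4 → Z-3
P5 → Z-10
P6 → Z-8
1 of the 6 goes to Z-5.

1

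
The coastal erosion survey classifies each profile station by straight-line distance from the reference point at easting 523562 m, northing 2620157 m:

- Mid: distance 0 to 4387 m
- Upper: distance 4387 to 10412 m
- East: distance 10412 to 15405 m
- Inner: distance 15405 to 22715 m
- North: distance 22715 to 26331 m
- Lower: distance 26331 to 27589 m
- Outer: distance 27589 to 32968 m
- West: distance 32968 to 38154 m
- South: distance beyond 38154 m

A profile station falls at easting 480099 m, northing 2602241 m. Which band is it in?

South

Distance = √((480099−523562)² + (2602241−2620157)²) = √(1889032369.000 + 320983056.000) = 47010.801 m.
38154 ≤ 47010.801 < ∞ → South.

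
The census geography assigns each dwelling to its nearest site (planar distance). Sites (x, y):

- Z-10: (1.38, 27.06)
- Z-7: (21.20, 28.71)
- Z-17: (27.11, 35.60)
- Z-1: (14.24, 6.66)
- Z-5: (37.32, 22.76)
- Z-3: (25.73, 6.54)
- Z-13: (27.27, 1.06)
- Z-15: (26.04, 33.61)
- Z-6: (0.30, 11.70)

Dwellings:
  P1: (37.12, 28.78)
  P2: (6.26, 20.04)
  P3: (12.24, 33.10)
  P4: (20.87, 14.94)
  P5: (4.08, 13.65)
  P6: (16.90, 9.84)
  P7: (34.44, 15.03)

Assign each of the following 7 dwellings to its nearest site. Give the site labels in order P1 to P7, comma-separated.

P1 → Z-5 (d²=36.28)
P2 → Z-10 (d²=73.09)
P3 → Z-7 (d²=99.55)
P4 → Z-3 (d²=94.18)
P5 → Z-6 (d²=18.09)
P6 → Z-1 (d²=17.19)
P7 → Z-5 (d²=68.05)

Z-5, Z-10, Z-7, Z-3, Z-6, Z-1, Z-5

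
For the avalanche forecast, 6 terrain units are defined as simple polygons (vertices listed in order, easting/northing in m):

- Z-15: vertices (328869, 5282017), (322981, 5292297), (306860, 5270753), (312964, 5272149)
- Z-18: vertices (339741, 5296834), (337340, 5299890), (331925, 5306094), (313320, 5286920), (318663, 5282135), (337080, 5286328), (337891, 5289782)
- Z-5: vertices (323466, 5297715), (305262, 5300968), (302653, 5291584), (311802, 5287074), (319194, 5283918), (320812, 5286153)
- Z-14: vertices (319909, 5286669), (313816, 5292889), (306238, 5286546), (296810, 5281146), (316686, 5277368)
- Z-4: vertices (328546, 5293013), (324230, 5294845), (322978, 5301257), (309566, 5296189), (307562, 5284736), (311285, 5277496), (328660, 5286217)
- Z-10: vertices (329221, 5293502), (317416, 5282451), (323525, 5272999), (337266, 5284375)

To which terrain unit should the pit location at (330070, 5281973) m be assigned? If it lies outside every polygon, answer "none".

Cast a ray rightward from (330070, 5281973). For each polygon, the edges (by vertex number in listed order) whose endpoints lie on opposite sides of northing = 5281973, where each meets that height, and whether that is right or left of the point:
Z-15: 2–3 at easting≈315255.7 (left), 4–1 at easting≈328798.1 (left) → 0 crossings.
Z-18: no edge straddles that height → 0 crossings.
Z-5: no edge straddles that height → 0 crossings.
Z-14: 3–4 at easting≈298253.9 (left), 5–1 at easting≈318281.7 (left) → 0 crossings.
Z-4: 5–6 at easting≈308982.8 (left), 6–7 at easting≈320204.6 (left) → 0 crossings.
Z-10: 2–3 at easting≈317724.9 (left), 3–4 at easting≈334364.6 (right) → 1 crossing.
Only Z-10 has an odd count, so the point is inside Z-10.

Z-10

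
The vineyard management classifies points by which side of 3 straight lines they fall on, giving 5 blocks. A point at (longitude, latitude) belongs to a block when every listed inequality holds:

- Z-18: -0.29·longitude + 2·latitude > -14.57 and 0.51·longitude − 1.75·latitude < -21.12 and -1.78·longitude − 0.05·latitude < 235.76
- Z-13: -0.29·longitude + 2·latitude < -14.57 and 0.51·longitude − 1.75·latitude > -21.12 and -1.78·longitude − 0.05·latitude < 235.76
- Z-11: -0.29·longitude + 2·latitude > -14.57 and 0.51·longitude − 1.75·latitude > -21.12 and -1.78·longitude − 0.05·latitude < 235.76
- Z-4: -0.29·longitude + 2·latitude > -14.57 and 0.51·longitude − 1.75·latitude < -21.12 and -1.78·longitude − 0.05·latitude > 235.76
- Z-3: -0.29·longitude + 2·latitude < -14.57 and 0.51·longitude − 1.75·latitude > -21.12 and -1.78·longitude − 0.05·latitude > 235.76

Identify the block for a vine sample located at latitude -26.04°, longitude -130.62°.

Z-11

-0.29·-130.62 + 2·-26.04 = -14.200, which is > -14.57
0.51·-130.62 − 1.75·-26.04 = -21.046, which is > -21.12
-1.78·-130.62 − 0.05·-26.04 = 233.806, which is < 235.76
This sign pattern matches Z-11.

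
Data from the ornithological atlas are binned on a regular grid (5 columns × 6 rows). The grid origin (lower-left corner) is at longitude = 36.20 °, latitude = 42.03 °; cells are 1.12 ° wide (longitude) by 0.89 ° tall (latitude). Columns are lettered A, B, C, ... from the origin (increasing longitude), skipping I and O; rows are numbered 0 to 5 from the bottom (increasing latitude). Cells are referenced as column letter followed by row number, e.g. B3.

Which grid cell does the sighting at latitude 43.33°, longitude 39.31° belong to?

Column index: ⌊(39.31 − 36.20) / 1.12⌋ = ⌊2.777⌋ = 2 → column C
Row offset from origin: ⌊(43.33 − 42.03) / 0.89⌋ = ⌊1.461⌋ = 1 → row 1

C1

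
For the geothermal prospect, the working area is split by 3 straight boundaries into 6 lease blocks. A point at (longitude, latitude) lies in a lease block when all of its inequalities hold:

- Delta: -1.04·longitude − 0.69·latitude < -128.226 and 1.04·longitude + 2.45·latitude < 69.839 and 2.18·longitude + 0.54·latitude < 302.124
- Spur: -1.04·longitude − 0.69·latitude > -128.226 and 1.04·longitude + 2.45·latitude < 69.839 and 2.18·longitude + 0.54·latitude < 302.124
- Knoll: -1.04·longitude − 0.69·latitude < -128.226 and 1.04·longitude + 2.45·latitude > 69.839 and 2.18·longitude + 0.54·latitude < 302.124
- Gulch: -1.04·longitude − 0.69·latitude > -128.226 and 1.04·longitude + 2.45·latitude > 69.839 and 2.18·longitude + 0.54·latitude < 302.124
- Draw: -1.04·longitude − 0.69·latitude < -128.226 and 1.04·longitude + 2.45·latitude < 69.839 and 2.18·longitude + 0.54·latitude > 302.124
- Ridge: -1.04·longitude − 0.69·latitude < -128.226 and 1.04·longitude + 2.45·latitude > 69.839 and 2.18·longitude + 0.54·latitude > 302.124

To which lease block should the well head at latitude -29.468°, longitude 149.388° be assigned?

Ridge

-1.04·149.388 − 0.69·-29.468 = -135.031, which is < -128.226
1.04·149.388 + 2.45·-29.468 = 83.167, which is > 69.839
2.18·149.388 + 0.54·-29.468 = 309.753, which is > 302.124
This sign pattern matches Ridge.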